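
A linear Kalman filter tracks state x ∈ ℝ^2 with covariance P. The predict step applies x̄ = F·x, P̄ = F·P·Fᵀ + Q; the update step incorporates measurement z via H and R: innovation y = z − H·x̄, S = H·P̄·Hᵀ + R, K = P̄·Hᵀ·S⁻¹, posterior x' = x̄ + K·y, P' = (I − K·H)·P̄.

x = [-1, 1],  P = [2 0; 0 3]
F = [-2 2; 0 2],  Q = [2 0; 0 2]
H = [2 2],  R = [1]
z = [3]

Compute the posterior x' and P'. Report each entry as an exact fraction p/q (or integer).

x̄ = F·x = [4, 2]
P̄ = F·P·Fᵀ + Q = [22 12; 12 14]
y = z − H·x̄ = [-9]
S = H·P̄·Hᵀ + R = [241]
K = P̄·Hᵀ·S⁻¹ = [68/241; 52/241]
x' = x̄ + K·y = [352/241, 14/241]
P' = (I − K·H)·P̄ = [678/241 -644/241; -644/241 670/241]

x' = [352/241, 14/241]
P' = [678/241 -644/241; -644/241 670/241]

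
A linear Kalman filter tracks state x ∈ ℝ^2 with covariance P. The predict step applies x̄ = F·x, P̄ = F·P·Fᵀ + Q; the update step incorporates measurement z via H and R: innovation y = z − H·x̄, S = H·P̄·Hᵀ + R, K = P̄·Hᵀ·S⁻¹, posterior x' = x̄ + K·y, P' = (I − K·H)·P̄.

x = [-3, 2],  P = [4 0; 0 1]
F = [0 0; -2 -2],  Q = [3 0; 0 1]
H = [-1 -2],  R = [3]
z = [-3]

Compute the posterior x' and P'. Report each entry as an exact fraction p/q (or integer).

x' = [-1/30, 23/15]
P' = [29/10 -7/5; -7/5 7/5]

x̄ = F·x = [0, 2]
P̄ = F·P·Fᵀ + Q = [3 0; 0 21]
y = z − H·x̄ = [1]
S = H·P̄·Hᵀ + R = [90]
K = P̄·Hᵀ·S⁻¹ = [-1/30; -7/15]
x' = x̄ + K·y = [-1/30, 23/15]
P' = (I − K·H)·P̄ = [29/10 -7/5; -7/5 7/5]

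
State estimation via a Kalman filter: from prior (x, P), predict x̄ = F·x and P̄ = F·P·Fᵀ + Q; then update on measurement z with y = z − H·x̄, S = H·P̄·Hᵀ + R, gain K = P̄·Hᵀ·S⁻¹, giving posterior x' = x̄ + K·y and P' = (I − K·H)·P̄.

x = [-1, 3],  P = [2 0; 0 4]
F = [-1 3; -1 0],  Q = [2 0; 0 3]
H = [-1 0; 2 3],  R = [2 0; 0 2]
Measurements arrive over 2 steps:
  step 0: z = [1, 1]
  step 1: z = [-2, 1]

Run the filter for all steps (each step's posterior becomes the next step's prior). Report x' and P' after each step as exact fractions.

step 0: x' = [-504/1153, 713/1153], P' = [1844/1153 -1172/1153; -1172/1153 990/1153]
step 1: x' = [818503/518527, -341755/518527], P' = [647612/518527 -394232/518527; -394232/518527 348066/518527]

step 0: x̄ = F·x = [10, 1]
step 0: P̄ = F·P·Fᵀ + Q = [40 2; 2 5]
step 0: y = z − H·x̄ = [11, -22]
step 0: S = H·P̄·Hᵀ + R = [42 -86; -86 231]
step 0: K = P̄·Hᵀ·S⁻¹ = [-922/1153 86/1153; 586/1153 313/1153]
step 0: x' = x̄ + K·y = [-504/1153, 713/1153]
step 0: P' = (I − K·H)·P̄ = [1844/1153 -1172/1153; -1172/1153 990/1153]
step 1: x̄ = F·x = [2643/1153, 504/1153]
step 1: P̄ = F·P·Fᵀ + Q = [20092/1153 5360/1153; 5360/1153 5303/1153]
step 1: y = z − H·x̄ = [337/1153, -5645/1153]
step 1: S = H·P̄·Hᵀ + R = [22398/1153 -56264/1153; -56264/1153 194721/1153]
step 1: K = P̄·Hᵀ·S⁻¹ = [-323806/518527 56264/518527; 197116/518527 127867/518527]
step 1: x' = x̄ + K·y = [818503/518527, -341755/518527]
step 1: P' = (I − K·H)·P̄ = [647612/518527 -394232/518527; -394232/518527 348066/518527]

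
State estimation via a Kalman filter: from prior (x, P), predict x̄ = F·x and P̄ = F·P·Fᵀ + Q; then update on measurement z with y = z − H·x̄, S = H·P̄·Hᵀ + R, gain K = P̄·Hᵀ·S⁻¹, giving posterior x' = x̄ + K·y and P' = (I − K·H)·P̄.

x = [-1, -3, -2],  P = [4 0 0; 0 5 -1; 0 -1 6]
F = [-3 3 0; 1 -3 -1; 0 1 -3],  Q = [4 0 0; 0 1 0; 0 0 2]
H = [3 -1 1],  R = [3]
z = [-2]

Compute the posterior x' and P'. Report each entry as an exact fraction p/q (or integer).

x' = [-519/1363, 8639/1363, 7401/1363]
P' = [4966/1363 -1341/1363 -15240/1363; -1341/1363 21061/1363 24433/1363; -15240/1363 24433/1363 70585/1363]

x̄ = F·x = [-6, 10, 3]
P̄ = F·P·Fᵀ + Q = [85 -54 24; -54 50 -5; 24 -5 67]
y = z − H·x̄ = [23]
S = H·P̄·Hᵀ + R = [1363]
K = P̄·Hᵀ·S⁻¹ = [333/1363; -217/1363; 144/1363]
x' = x̄ + K·y = [-519/1363, 8639/1363, 7401/1363]
P' = (I − K·H)·P̄ = [4966/1363 -1341/1363 -15240/1363; -1341/1363 21061/1363 24433/1363; -15240/1363 24433/1363 70585/1363]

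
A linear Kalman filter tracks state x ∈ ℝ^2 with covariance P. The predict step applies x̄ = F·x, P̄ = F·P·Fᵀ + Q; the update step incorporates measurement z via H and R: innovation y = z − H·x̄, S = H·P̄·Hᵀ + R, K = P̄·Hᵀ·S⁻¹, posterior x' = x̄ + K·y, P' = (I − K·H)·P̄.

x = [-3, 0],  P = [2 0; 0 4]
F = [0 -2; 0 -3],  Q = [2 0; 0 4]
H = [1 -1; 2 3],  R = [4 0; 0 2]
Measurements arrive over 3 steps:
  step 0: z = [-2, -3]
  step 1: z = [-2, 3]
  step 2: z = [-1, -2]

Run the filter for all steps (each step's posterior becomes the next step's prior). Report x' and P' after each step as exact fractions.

step 0: x' = [-1938/1627, -308/1627], P' = [1404/1627 -744/1627; -744/1627 728/1627]
step 1: x' = [-52644/439169, 479522/439169], P' = [371128/439169 -198988/439169; -198988/439169 196076/439169]
step 2: x' = [-100114531/118378763, -19386790/118378763], P' = [100034676/118378763 -53636736/118378763; -53636736/118378763 52852432/118378763]

step 0: x̄ = F·x = [0, 0]
step 0: P̄ = F·P·Fᵀ + Q = [18 24; 24 40]
step 0: y = z − H·x̄ = [-2, -3]
step 0: S = H·P̄·Hᵀ + R = [14 -60; -60 722]
step 0: K = P̄·Hᵀ·S⁻¹ = [537/1627 288/1627; -368/1627 348/1627]
step 0: x' = x̄ + K·y = [-1938/1627, -308/1627]
step 0: P' = (I − K·H)·P̄ = [1404/1627 -744/1627; -744/1627 728/1627]
step 1: x̄ = F·x = [616/1627, 924/1627]
step 1: P̄ = F·P·Fᵀ + Q = [6166/1627 4368/1627; 4368/1627 13060/1627]
step 1: y = z − H·x̄ = [-2946/1627, 877/1627]
step 1: S = H·P̄·Hᵀ + R = [16998/1627 -22480/1627; -22480/1627 197874/1627]
step 1: K = P̄·Hᵀ·S⁻¹ = [142529/439169 72646/439169; -98766/439169 95126/439169]
step 1: x' = x̄ + K·y = [-52644/439169, 479522/439169]
step 1: P' = (I − K·H)·P̄ = [371128/439169 -198988/439169; -198988/439169 196076/439169]
step 2: x̄ = F·x = [-959044/439169, -1438566/439169]
step 2: P̄ = F·P·Fᵀ + Q = [1662642/439169 1176456/439169; 1176456/439169 3521360/439169]
step 2: y = z − H·x̄ = [-918691/439169, 5355448/439169]
step 2: S = H·P̄·Hᵀ + R = [4587766/439169 -6062340/439169; -6062340/439169 53338618/439169]
step 2: K = P̄·Hᵀ·S⁻¹ = [38417853/118378763 19579572/118378763; -26622292/118378763 25641912/118378763]
step 2: x' = x̄ + K·y = [-100114531/118378763, -19386790/118378763]
step 2: P' = (I − K·H)·P̄ = [100034676/118378763 -53636736/118378763; -53636736/118378763 52852432/118378763]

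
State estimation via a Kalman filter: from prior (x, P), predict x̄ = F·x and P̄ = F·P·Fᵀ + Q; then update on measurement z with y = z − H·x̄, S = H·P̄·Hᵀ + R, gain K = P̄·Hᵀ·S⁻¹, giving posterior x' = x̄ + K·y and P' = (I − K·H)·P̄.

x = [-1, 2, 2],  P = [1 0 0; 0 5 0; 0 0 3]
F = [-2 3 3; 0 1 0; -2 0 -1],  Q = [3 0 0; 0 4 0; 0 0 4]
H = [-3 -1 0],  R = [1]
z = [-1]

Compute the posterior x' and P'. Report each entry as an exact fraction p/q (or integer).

x̄ = F·x = [14, 2, 0]
P̄ = F·P·Fᵀ + Q = [79 15 -5; 15 9 0; -5 0 11]
y = z − H·x̄ = [43]
S = H·P̄·Hᵀ + R = [811]
K = P̄·Hᵀ·S⁻¹ = [-252/811; -54/811; 15/811]
x' = x̄ + K·y = [518/811, -700/811, 645/811]
P' = (I − K·H)·P̄ = [565/811 -1443/811 -275/811; -1443/811 4383/811 810/811; -275/811 810/811 8696/811]

x' = [518/811, -700/811, 645/811]
P' = [565/811 -1443/811 -275/811; -1443/811 4383/811 810/811; -275/811 810/811 8696/811]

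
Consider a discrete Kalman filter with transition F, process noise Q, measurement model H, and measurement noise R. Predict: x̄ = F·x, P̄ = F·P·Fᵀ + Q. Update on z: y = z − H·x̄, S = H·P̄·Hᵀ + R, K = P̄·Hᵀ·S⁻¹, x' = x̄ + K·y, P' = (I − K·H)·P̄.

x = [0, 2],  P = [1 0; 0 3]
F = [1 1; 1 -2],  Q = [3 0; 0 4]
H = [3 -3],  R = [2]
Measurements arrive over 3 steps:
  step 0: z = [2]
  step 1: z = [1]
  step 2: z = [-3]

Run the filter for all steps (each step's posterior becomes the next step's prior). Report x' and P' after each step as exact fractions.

step 0: x̄ = F·x = [2, -4]
step 0: P̄ = F·P·Fᵀ + Q = [7 -5; -5 17]
step 0: y = z − H·x̄ = [-16]
step 0: S = H·P̄·Hᵀ + R = [308]
step 0: K = P̄·Hᵀ·S⁻¹ = [9/77; -3/14]
step 0: x' = x̄ + K·y = [10/77, -4/7]
step 0: P' = (I − K·H)·P̄ = [215/77 19/7; 19/7 20/7]
step 1: x̄ = F·x = [-34/77, 14/11]
step 1: P̄ = F·P·Fᵀ + Q = [1084/77 -62/11; -62/11 81/11]
step 1: y = z − H·x̄ = [43/7]
step 1: S = H·P̄·Hᵀ + R = [2075/7]
step 1: K = P̄·Hᵀ·S⁻¹ = [414/2075; -273/2075]
step 1: x' = x̄ + K·y = [17896/22825, 10603/22825]
step 1: P' = (I − K·H)·P̄ = [51992/22825 48956/22825; 48956/22825 50958/22825]
step 2: x̄ = F·x = [28499/22825, -662/4565]
step 2: P̄ = F·P·Fᵀ + Q = [269337/22825 -19776/4565; -19776/4565 6052/913]
step 2: y = z − H·x̄ = [-163902/22825]
step 2: S = H·P̄·Hᵀ + R = [5611223/22825]
step 2: K = P̄·Hᵀ·S⁻¹ = [1104651/5611223; -750540/5611223]
step 2: x' = x̄ + K·y = [-926189/5611223, 4575766/5611223]
step 2: P' = (I − K·H)·P̄ = [12751638/5611223 12015204/5611223; 12015204/5611223 12515564/5611223]

step 0: x' = [10/77, -4/7], P' = [215/77 19/7; 19/7 20/7]
step 1: x' = [17896/22825, 10603/22825], P' = [51992/22825 48956/22825; 48956/22825 50958/22825]
step 2: x' = [-926189/5611223, 4575766/5611223], P' = [12751638/5611223 12015204/5611223; 12015204/5611223 12515564/5611223]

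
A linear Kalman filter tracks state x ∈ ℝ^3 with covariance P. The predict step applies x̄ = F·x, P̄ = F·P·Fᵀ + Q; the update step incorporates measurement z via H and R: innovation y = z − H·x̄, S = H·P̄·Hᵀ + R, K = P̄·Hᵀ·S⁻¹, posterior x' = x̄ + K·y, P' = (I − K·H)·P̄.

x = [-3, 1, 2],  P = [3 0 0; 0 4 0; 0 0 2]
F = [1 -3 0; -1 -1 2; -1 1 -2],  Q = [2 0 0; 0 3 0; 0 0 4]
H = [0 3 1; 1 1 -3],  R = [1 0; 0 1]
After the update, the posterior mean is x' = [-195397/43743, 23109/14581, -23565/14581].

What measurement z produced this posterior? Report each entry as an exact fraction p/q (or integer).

x̄ = F·x = [-6, 6, 0]
P̄ = F·P·Fᵀ + Q = [41 9 -15; 9 18 -9; -15 -9 19]
S = H·P̄·Hᵀ + R = [128 81; 81 393]
K = P̄·Hᵀ·S⁻¹ = [-993/14581 11188/43743; 4437/14581 1089/14581; 1139/14581 -3240/14581]
x' − x̄ = [67061/43743, -64377/14581, -23565/14581] = K·y
y = (KᵀK)⁻¹·Kᵀ·(x' − x̄) = [-15, 2]
z = y + H·x̄ = [-15, 2] + [18, 0] = [3, 2]

z = [3, 2]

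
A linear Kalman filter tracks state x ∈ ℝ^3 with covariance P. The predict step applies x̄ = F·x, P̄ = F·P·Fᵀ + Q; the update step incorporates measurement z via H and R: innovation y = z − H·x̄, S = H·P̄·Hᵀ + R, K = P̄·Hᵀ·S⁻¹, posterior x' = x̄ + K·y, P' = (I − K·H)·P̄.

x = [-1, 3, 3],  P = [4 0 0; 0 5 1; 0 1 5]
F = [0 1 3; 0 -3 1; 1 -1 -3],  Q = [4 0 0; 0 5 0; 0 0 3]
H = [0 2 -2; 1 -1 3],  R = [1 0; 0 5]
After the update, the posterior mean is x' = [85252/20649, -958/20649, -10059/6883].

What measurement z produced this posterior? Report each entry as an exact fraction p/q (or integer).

z = [3, 1]

x̄ = F·x = [12, -6, -13]
P̄ = F·P·Fᵀ + Q = [60 -8 -56; -8 49 8; -56 8 63]
S = H·P̄·Hᵀ + R = [385 -316; -316 313]
K = P̄·Hᵀ·S⁻¹ = [-1552/20649 -8164/20649; 15238/20649 13207/20649; 1690/6883 4455/6883]
x' − x̄ = [-162536/20649, 122936/20649, 79420/6883] = K·y
y = (KᵀK)⁻¹·Kᵀ·(x' − x̄) = [-11, 22]
z = y + H·x̄ = [-11, 22] + [14, -21] = [3, 1]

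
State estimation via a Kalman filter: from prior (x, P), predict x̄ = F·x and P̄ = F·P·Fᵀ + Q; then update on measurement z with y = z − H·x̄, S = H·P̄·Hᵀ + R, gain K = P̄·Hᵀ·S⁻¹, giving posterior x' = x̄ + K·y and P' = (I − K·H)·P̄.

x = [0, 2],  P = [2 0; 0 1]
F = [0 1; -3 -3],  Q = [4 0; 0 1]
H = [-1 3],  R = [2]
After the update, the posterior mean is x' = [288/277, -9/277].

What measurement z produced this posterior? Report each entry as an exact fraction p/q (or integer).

z = [-1]

x̄ = F·x = [2, -6]
P̄ = F·P·Fᵀ + Q = [5 -3; -3 28]
S = H·P̄·Hᵀ + R = [277]
K = P̄·Hᵀ·S⁻¹ = [-14/277; 87/277]
x' − x̄ = [-266/277, 1653/277] = K·y
y = (KᵀK)⁻¹·Kᵀ·(x' − x̄) = [19]
z = y + H·x̄ = [19] + [-20] = [-1]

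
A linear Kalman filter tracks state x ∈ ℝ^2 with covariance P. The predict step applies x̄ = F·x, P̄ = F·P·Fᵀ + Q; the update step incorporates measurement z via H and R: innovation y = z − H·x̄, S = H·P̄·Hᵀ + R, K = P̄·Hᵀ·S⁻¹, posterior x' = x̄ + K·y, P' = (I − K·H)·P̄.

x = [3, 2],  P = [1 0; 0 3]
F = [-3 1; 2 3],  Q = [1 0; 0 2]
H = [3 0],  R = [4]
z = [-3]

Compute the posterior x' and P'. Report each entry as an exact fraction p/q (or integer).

x' = [-145/121, 1614/121]
P' = [52/121 12/121; 12/121 3912/121]

x̄ = F·x = [-7, 12]
P̄ = F·P·Fᵀ + Q = [13 3; 3 33]
y = z − H·x̄ = [18]
S = H·P̄·Hᵀ + R = [121]
K = P̄·Hᵀ·S⁻¹ = [39/121; 9/121]
x' = x̄ + K·y = [-145/121, 1614/121]
P' = (I − K·H)·P̄ = [52/121 12/121; 12/121 3912/121]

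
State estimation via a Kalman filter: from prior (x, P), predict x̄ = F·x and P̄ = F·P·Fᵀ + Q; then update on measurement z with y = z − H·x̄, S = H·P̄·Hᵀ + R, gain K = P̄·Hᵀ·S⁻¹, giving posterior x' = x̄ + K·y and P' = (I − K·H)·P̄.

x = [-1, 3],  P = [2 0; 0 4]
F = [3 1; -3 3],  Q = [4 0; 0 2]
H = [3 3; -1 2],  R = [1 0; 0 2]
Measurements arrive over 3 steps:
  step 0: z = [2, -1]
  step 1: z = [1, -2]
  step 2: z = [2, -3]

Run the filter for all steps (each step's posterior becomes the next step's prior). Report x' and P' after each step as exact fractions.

step 0: x' = [43165/58278, -3749/58278], P' = [7823/29139 -5683/29139; -5683/29139 6773/29139]
step 1: x' = [55762185/58334014, -35978153/58334014], P' = [7538633/29167007 -5466685/29167007; -5466685/29167007 6587671/29167007]
step 2: x' = [42684535802/28337785913, -24391899328/28337785913], P' = [7319337849/28337785913 -5306032365/28337785913; -5306032365/28337785913 6394823627/28337785913]

step 0: x̄ = F·x = [0, 12]
step 0: P̄ = F·P·Fᵀ + Q = [26 -6; -6 56]
step 0: y = z − H·x̄ = [-34, -25]
step 0: S = H·P̄·Hᵀ + R = [631 240; 240 276]
step 0: K = P̄·Hᵀ·S⁻¹ = [2140/9713 -19189/58278; 1090/9713 19229/58278]
step 0: x' = x̄ + K·y = [43165/58278, -3749/58278]
step 0: P' = (I − K·H)·P̄ = [7823/29139 -5683/29139; -5683/29139 6773/29139]
step 1: x̄ = F·x = [62873/29139, -23457/9713]
step 1: P̄ = F·P·Fᵀ + Q = [159638/29139 -28062/9713; -28062/9713 97312/9713]
step 1: y = z − H·x̄ = [17211/9713, 145337/29139]
step 1: S = H·P̄·Hᵀ + R = [859319/9713 340048/9713; 340048/9713 1722404/29139]
step 1: K = P̄·Hᵀ·S⁻¹ = [6215844/29167007 -18472003/58334014; 3362958/29167007 18642027/58334014]
step 1: x' = x̄ + K·y = [55762185/58334014, -35978153/58334014]
step 1: P' = (I − K·H)·P̄ = [7538633/29167007 -5466685/29167007; -5466685/29167007 6587671/29167007]
step 2: x̄ = F·x = [65654201/29167007, -137610507/29167007]
step 2: P̄ = F·P·Fᵀ + Q = [158303286/29167007 -80884794/29167007; -80884794/29167007 283871080/29167007]
step 2: y = z − H·x̄ = [274202932/29167007, 253374194/29167007]
step 2: S = H·P̄·Hᵀ + R = [2552810009/29167007 985662240/29167007; 985662240/29167007 1675660796/29167007]
step 2: K = P̄·Hᵀ·S⁻¹ = [6039916452/28337785913 -17931402579/56675571826; 3266373786/28337785913 18095679619/56675571826]
step 2: x' = x̄ + K·y = [42684535802/28337785913, -24391899328/28337785913]
step 2: P' = (I − K·H)·P̄ = [7319337849/28337785913 -5306032365/28337785913; -5306032365/28337785913 6394823627/28337785913]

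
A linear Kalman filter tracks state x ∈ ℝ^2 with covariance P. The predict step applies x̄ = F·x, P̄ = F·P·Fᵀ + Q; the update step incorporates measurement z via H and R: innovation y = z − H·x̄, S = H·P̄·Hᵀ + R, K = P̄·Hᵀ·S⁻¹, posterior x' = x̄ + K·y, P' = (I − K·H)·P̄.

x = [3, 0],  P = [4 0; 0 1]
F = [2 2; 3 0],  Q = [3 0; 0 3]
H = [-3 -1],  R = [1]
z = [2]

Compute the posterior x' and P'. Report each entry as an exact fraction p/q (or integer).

x' = [-351/391, 300/391]
P' = [344/391 -939/391; -939/391 2928/391]

x̄ = F·x = [6, 9]
P̄ = F·P·Fᵀ + Q = [23 24; 24 39]
y = z − H·x̄ = [29]
S = H·P̄·Hᵀ + R = [391]
K = P̄·Hᵀ·S⁻¹ = [-93/391; -111/391]
x' = x̄ + K·y = [-351/391, 300/391]
P' = (I − K·H)·P̄ = [344/391 -939/391; -939/391 2928/391]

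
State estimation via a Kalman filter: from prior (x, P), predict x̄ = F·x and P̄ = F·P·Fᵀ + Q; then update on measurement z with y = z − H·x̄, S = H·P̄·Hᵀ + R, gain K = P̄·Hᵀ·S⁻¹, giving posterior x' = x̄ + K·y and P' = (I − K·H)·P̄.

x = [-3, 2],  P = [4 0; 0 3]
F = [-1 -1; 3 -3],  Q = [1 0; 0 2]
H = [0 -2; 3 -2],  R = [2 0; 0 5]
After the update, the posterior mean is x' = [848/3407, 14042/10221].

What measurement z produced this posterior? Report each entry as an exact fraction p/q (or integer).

z = [-3, -2]

x̄ = F·x = [1, -15]
P̄ = F·P·Fᵀ + Q = [8 -3; -3 65]
S = H·P̄·Hᵀ + R = [262 278; 278 373]
K = P̄·Hᵀ·S⁻¹ = [-1017/3407 1032/3407; -4924/10221 -139/10221]
x' − x̄ = [-2559/3407, 167357/10221] = K·y
y = (KᵀK)⁻¹·Kᵀ·(x' − x̄) = [-33, -35]
z = y + H·x̄ = [-33, -35] + [30, 33] = [-3, -2]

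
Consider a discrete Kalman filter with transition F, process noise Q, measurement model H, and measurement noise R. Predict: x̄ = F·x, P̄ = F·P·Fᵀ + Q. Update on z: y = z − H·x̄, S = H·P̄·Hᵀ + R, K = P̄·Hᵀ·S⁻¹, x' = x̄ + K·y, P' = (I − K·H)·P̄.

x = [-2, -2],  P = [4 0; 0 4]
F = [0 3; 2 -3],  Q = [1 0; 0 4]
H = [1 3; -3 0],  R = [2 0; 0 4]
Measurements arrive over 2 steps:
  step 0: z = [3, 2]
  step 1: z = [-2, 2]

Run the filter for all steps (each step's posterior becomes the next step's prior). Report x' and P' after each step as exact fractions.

step 0: x̄ = F·x = [-6, 2]
step 0: P̄ = F·P·Fᵀ + Q = [37 -36; -36 56]
step 0: y = z − H·x̄ = [3, -16]
step 0: S = H·P̄·Hᵀ + R = [327 213; 213 337]
step 0: K = P̄·Hᵀ·S⁻¹ = [-142/32415 -3529/10805; 716/2161 240/2161]
step 0: x' = x̄ + K·y = [-8508/10805, 2630/2161]
step 0: P' = (I − K·H)·P̄ = [14116/32415 -320/2161; -320/2161 584/2161]
step 1: x̄ = F·x = [7890/2161, -56466/10805]
step 1: P̄ = F·P·Fᵀ + Q = [7417/2161 -7176/2161; -7176/2161 322564/32415]
step 1: y = z − H·x̄ = [108338/10805, 27992/2161]
step 1: S = H·P̄·Hᵀ + R = [811107/10805 42333/2161; 42333/2161 75397/2161]
step 1: K = P̄·Hᵀ·S⁻¹ = [-141110/12076497 -1161587/4025499; 3946874/12076497 410714/4025499]
step 1: x' = x̄ + K·y = [-2461538/12076497, -7576534/12076497]
step 1: P' = (I − K·H)·P̄ = [4646348/12076497 -1642856/12076497; -1642856/12076497 3178868/12076497]

step 0: x' = [-8508/10805, 2630/2161], P' = [14116/32415 -320/2161; -320/2161 584/2161]
step 1: x' = [-2461538/12076497, -7576534/12076497], P' = [4646348/12076497 -1642856/12076497; -1642856/12076497 3178868/12076497]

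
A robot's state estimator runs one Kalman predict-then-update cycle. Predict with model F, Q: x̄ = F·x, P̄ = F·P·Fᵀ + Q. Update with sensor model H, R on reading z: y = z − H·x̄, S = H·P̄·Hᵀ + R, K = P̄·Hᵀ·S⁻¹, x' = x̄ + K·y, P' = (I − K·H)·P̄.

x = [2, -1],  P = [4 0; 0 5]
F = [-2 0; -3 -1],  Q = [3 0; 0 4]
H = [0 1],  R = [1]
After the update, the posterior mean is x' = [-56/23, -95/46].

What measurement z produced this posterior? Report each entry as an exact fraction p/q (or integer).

z = [-2]

x̄ = F·x = [-4, -5]
P̄ = F·P·Fᵀ + Q = [19 24; 24 45]
S = H·P̄·Hᵀ + R = [46]
K = P̄·Hᵀ·S⁻¹ = [12/23; 45/46]
x' − x̄ = [36/23, 135/46] = K·y
y = (KᵀK)⁻¹·Kᵀ·(x' − x̄) = [3]
z = y + H·x̄ = [3] + [-5] = [-2]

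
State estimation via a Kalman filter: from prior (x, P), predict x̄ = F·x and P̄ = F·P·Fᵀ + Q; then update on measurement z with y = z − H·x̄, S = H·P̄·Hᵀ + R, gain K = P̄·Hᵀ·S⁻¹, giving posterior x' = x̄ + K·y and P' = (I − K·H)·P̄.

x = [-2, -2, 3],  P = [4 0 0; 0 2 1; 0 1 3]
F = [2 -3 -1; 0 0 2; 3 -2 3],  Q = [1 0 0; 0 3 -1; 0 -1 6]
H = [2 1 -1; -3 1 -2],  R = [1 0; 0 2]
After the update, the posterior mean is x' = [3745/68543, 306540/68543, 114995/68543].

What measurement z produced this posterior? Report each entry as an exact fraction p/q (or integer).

x̄ = F·x = [-1, 6, 7]
P̄ = F·P·Fᵀ + Q = [44 -12 20; -12 15 13; 20 13 65]
S = H·P̄·Hᵀ + R = [103 -166; -166 933]
K = P̄·Hᵀ·S⁻¹ = [21704/68543 -9656/68543; -16376/68543 -1077/68543; -40578/68543 -20223/68543]
x' − x̄ = [72288/68543, -104718/68543, -364806/68543] = K·y
y = (KᵀK)⁻¹·Kᵀ·(x' − x̄) = [6, 6]
z = y + H·x̄ = [6, 6] + [-3, -5] = [3, 1]

z = [3, 1]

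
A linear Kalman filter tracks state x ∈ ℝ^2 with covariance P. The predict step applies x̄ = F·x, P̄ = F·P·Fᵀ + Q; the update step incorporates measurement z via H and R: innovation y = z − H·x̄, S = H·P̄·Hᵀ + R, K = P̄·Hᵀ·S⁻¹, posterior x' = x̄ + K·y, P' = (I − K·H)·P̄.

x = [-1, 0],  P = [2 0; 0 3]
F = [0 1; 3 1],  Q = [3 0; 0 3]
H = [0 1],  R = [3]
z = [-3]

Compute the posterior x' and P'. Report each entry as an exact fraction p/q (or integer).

x̄ = F·x = [0, -3]
P̄ = F·P·Fᵀ + Q = [6 3; 3 24]
y = z − H·x̄ = [0]
S = H·P̄·Hᵀ + R = [27]
K = P̄·Hᵀ·S⁻¹ = [1/9; 8/9]
x' = x̄ + K·y = [0, -3]
P' = (I − K·H)·P̄ = [17/3 1/3; 1/3 8/3]

x' = [0, -3]
P' = [17/3 1/3; 1/3 8/3]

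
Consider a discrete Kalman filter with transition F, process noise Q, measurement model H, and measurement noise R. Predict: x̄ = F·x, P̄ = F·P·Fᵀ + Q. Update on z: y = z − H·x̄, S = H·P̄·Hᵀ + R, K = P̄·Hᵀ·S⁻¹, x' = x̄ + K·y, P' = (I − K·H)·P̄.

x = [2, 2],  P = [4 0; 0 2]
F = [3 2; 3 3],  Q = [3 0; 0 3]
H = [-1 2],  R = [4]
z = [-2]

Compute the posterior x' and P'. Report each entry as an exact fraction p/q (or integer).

x' = [86/87, -4/29]
P' = [1688/87 314/29; 314/29 201/29]

x̄ = F·x = [10, 12]
P̄ = F·P·Fᵀ + Q = [47 48; 48 57]
y = z − H·x̄ = [-16]
S = H·P̄·Hᵀ + R = [87]
K = P̄·Hᵀ·S⁻¹ = [49/87; 22/29]
x' = x̄ + K·y = [86/87, -4/29]
P' = (I − K·H)·P̄ = [1688/87 314/29; 314/29 201/29]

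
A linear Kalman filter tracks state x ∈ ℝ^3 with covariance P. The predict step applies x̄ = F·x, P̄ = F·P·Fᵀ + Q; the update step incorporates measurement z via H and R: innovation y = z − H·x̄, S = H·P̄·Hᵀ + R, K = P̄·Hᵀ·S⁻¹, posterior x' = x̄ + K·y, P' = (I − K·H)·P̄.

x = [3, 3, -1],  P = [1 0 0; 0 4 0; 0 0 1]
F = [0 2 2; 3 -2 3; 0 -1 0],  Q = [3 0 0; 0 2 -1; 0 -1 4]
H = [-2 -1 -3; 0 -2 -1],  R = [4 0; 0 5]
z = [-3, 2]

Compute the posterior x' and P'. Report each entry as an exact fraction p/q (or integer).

x' = [21472/4143, 517/1381, -10978/4143]
P' = [113179/12429 9686/4143 -78856/12429; 9686/4143 3107/1381 -9647/4143; -78856/12429 -9647/4143 63307/12429]

x̄ = F·x = [4, 0, -3]
P̄ = F·P·Fᵀ + Q = [23 -10 -8; -10 36 7; -8 7 8]
y = z − H·x̄ = [-4, -1]
S = H·P̄·Hᵀ + R = [110 89; 89 185]
K = P̄·Hᵀ·S⁻¹ = [-4712/12429 4148/12429; 62/4143 -1799/4143; -817/12429 -1085/12429]
x' = x̄ + K·y = [21472/4143, 517/1381, -10978/4143]
P' = (I − K·H)·P̄ = [113179/12429 9686/4143 -78856/12429; 9686/4143 3107/1381 -9647/4143; -78856/12429 -9647/4143 63307/12429]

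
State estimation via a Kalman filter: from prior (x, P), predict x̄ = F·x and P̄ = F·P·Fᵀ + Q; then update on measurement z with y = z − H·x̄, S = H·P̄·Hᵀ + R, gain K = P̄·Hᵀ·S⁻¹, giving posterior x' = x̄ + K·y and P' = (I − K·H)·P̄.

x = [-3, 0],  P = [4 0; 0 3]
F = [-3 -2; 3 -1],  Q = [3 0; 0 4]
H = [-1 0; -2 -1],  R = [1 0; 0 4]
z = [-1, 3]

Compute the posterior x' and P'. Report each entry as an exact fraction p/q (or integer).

x̄ = F·x = [9, -9]
P̄ = F·P·Fᵀ + Q = [51 -30; -30 43]
y = z − H·x̄ = [8, 12]
S = H·P̄·Hᵀ + R = [52 72; 72 131]
K = P̄·Hᵀ·S⁻¹ = [-1497/1628 -18/407; 123/74 -29/37]
x' = x̄ + K·y = [453/407, -189/37]
P' = (I − K·H)·P̄ = [1497/1628 -123/74; -123/74 239/37]

x' = [453/407, -189/37]
P' = [1497/1628 -123/74; -123/74 239/37]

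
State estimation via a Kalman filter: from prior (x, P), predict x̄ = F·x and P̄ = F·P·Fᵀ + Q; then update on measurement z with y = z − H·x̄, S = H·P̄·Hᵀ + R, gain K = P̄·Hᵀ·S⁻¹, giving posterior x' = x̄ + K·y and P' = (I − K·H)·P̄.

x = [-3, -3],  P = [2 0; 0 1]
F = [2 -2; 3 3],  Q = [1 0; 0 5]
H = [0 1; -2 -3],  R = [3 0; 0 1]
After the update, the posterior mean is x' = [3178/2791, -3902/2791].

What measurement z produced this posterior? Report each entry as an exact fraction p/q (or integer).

x̄ = F·x = [0, -18]
P̄ = F·P·Fᵀ + Q = [13 6; 6 32]
S = H·P̄·Hᵀ + R = [35 -108; -108 413]
K = P̄·Hᵀ·S⁻¹ = [-2274/2791 -892/2791; 1552/2791 -324/2791]
x' − x̄ = [3178/2791, 46336/2791] = K·y
y = (KᵀK)⁻¹·Kᵀ·(x' − x̄) = [19, -52]
z = y + H·x̄ = [19, -52] + [-18, 54] = [1, 2]

z = [1, 2]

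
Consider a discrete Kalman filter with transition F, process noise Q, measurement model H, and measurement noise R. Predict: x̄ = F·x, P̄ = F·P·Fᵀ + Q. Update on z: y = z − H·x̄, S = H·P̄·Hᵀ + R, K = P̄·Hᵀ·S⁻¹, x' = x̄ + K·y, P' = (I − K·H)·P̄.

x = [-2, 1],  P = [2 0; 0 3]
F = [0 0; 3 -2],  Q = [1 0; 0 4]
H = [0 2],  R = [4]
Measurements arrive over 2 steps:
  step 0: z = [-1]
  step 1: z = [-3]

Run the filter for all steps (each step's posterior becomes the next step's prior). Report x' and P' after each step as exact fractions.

step 0: x̄ = F·x = [0, -8]
step 0: P̄ = F·P·Fᵀ + Q = [1 0; 0 34]
step 0: y = z − H·x̄ = [15]
step 0: S = H·P̄·Hᵀ + R = [140]
step 0: K = P̄·Hᵀ·S⁻¹ = [0; 17/35]
step 0: x' = x̄ + K·y = [0, -5/7]
step 0: P' = (I − K·H)·P̄ = [1 0; 0 34/35]
step 1: x̄ = F·x = [0, 10/7]
step 1: P̄ = F·P·Fᵀ + Q = [1 0; 0 591/35]
step 1: y = z − H·x̄ = [-41/7]
step 1: S = H·P̄·Hᵀ + R = [2504/35]
step 1: K = P̄·Hᵀ·S⁻¹ = [0; 591/1252]
step 1: x' = x̄ + K·y = [0, -1673/1252]
step 1: P' = (I − K·H)·P̄ = [1 0; 0 591/626]

step 0: x' = [0, -5/7], P' = [1 0; 0 34/35]
step 1: x' = [0, -1673/1252], P' = [1 0; 0 591/626]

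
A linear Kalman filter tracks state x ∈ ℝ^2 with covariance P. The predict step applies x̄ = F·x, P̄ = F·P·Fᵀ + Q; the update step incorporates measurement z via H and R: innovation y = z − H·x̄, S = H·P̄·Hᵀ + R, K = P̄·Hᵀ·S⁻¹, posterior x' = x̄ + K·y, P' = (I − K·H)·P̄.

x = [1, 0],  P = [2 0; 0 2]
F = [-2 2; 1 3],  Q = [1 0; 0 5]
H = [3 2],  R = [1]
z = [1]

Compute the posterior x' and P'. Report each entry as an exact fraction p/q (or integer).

x' = [-73/70, 72/35]
P' = [1461/350 -1079/175; -1079/175 1637/175]

x̄ = F·x = [-2, 1]
P̄ = F·P·Fᵀ + Q = [17 8; 8 25]
y = z − H·x̄ = [5]
S = H·P̄·Hᵀ + R = [350]
K = P̄·Hᵀ·S⁻¹ = [67/350; 37/175]
x' = x̄ + K·y = [-73/70, 72/35]
P' = (I − K·H)·P̄ = [1461/350 -1079/175; -1079/175 1637/175]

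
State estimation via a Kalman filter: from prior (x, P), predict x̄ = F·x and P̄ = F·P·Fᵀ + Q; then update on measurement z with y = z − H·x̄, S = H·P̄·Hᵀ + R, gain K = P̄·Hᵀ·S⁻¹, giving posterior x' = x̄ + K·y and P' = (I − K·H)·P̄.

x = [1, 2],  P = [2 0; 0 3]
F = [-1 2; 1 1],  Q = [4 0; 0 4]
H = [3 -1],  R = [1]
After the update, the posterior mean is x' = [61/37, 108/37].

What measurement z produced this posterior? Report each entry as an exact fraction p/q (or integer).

x̄ = F·x = [3, 3]
P̄ = F·P·Fᵀ + Q = [18 4; 4 9]
S = H·P̄·Hᵀ + R = [148]
K = P̄·Hᵀ·S⁻¹ = [25/74; 3/148]
x' − x̄ = [-50/37, -3/37] = K·y
y = (KᵀK)⁻¹·Kᵀ·(x' − x̄) = [-4]
z = y + H·x̄ = [-4] + [6] = [2]

z = [2]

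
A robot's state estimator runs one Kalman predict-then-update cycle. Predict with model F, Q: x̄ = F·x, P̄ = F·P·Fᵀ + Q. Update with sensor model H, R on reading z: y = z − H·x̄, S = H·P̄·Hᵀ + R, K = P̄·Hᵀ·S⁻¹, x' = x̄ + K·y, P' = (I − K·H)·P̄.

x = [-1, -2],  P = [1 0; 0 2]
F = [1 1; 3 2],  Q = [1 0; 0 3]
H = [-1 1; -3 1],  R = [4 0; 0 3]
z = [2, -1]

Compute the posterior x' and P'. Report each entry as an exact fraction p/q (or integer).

x̄ = F·x = [-3, -7]
P̄ = F·P·Fᵀ + Q = [4 7; 7 20]
y = z − H·x̄ = [6, -3]
S = H·P̄·Hᵀ + R = [14 4; 4 17]
K = P̄·Hᵀ·S⁻¹ = [71/222 -41/111; 75/74 -11/37]
x' = x̄ + K·y = [1/37, -1/37]
P' = (I − K·H)·P̄ = [265/222 183/74; 183/74 483/74]

x' = [1/37, -1/37]
P' = [265/222 183/74; 183/74 483/74]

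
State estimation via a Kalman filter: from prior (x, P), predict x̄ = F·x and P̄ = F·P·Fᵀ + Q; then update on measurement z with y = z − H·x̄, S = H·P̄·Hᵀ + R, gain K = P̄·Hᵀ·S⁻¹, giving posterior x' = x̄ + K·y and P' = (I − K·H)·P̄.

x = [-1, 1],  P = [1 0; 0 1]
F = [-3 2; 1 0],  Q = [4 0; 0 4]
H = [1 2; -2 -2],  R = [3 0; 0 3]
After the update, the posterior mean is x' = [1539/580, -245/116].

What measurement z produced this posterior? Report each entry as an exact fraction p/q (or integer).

z = [-2, -1]

x̄ = F·x = [5, -1]
P̄ = F·P·Fᵀ + Q = [17 -3; -3 5]
S = H·P̄·Hᵀ + R = [28 -36; -36 67]
K = P̄·Hᵀ·S⁻¹ = [-271/580 -97/145; 65/116 7/29]
x' − x̄ = [-1361/580, -129/116] = K·y
y = (KᵀK)⁻¹·Kᵀ·(x' − x̄) = [-5, 7]
z = y + H·x̄ = [-5, 7] + [3, -8] = [-2, -1]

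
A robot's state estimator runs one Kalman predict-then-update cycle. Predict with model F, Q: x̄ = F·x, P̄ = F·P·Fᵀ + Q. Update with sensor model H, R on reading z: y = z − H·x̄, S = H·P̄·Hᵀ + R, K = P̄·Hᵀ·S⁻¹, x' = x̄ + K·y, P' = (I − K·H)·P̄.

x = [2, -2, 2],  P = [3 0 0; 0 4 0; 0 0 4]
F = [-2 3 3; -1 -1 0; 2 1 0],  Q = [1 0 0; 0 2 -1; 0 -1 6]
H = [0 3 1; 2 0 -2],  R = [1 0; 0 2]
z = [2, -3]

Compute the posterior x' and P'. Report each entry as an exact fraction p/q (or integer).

x' = [-544/1009, 1359/4036, 7927/8072]
P' = [13775/1009 -4574/1009 13387/1009; -4574/1009 3367/2018 -18447/4036; 13387/1009 -18447/4036 108009/8072]

x̄ = F·x = [-4, 0, 2]
P̄ = F·P·Fᵀ + Q = [85 -6 0; -6 9 -11; 0 -11 22]
y = z − H·x̄ = [0, 9]
S = H·P̄·Hᵀ + R = [38 -14; -14 430]
K = P̄·Hᵀ·S⁻¹ = [-335/1009 388/1009; 1755/4036 151/4036; -2673/8072 -913/8072]
x' = x̄ + K·y = [-544/1009, 1359/4036, 7927/8072]
P' = (I − K·H)·P̄ = [13775/1009 -4574/1009 13387/1009; -4574/1009 3367/2018 -18447/4036; 13387/1009 -18447/4036 108009/8072]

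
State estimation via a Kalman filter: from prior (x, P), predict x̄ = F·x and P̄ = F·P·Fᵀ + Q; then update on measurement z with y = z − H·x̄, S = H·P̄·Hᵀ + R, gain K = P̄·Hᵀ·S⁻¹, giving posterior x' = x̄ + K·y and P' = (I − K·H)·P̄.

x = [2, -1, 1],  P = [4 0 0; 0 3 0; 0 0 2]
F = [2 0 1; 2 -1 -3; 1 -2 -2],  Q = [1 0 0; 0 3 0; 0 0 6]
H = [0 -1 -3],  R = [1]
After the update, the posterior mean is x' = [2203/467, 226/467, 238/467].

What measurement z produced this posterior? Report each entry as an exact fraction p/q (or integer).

x̄ = F·x = [5, 2, 2]
P̄ = F·P·Fᵀ + Q = [19 10 4; 10 40 26; 4 26 30]
S = H·P̄·Hᵀ + R = [467]
K = P̄·Hᵀ·S⁻¹ = [-22/467; -118/467; -116/467]
x' − x̄ = [-132/467, -708/467, -696/467] = K·y
y = (KᵀK)⁻¹·Kᵀ·(x' − x̄) = [6]
z = y + H·x̄ = [6] + [-8] = [-2]

z = [-2]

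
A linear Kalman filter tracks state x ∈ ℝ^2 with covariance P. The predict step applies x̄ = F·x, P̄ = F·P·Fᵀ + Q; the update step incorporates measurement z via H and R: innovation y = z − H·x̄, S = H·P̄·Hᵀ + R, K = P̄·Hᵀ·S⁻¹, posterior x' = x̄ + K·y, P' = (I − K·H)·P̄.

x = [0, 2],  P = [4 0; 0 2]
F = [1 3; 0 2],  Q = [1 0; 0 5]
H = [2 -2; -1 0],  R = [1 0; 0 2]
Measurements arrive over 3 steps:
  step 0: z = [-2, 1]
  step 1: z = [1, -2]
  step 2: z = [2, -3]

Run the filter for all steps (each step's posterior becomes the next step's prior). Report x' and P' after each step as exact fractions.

step 0: x' = [-319/741, 424/741], P' = [1286/741 1264/741; 1264/741 1421/741]
step 1: x' = [188371/96171, 421085/288513], P' = [55344/32057 162250/96171; 162250/96171 544547/288513]
step 2: x' = [5790656/1880839, 3845097/1880839], P' = [191384208/110969501 187016958/110969501; 187016958/110969501 209243951/110969501]

step 0: x̄ = F·x = [6, 4]
step 0: P̄ = F·P·Fᵀ + Q = [23 12; 12 13]
step 0: y = z − H·x̄ = [-6, 7]
step 0: S = H·P̄·Hᵀ + R = [49 -22; -22 25]
step 0: K = P̄·Hᵀ·S⁻¹ = [44/741 -643/741; -314/741 -632/741]
step 0: x' = x̄ + K·y = [-319/741, 424/741]
step 0: P' = (I − K·H)·P̄ = [1286/741 1264/741; 1264/741 1421/741]
step 1: x̄ = F·x = [953/741, 848/741]
step 1: P̄ = F·P·Fᵀ + Q = [22400/741 11054/741; 11054/741 9389/741]
step 1: y = z − H·x̄ = [177/247, -529/741]
step 1: S = H·P̄·Hᵀ + R = [13155/247 -7564/247; -7564/247 23882/741]
step 1: K = P̄·Hᵀ·S⁻¹ = [7564/96171 -27672/32057; -115594/288513 -81125/96171]
step 1: x' = x̄ + K·y = [188371/96171, 421085/288513]
step 1: P' = (I − K·H)·P̄ = [55344/32057 162250/96171; 162250/96171 544547/288513]
step 2: x̄ = F·x = [203152/32057, 842170/288513]
step 2: P̄ = F·P·Fᵀ + Q = [956448/32057 471198/32057; 471198/32057 3620753/288513]
step 2: y = z − H·x̄ = [-1395370/288513, 106981/32057]
step 2: S = H·P̄·Hᵀ + R = [15277397/288513 -970500/32057; -970500/32057 1020562/32057]
step 2: K = P̄·Hᵀ·S⁻¹ = [8734500/110969501 -95692104/110969501; -44453986/110969501 -93508479/110969501]
step 2: x' = x̄ + K·y = [5790656/1880839, 3845097/1880839]
step 2: P' = (I − K·H)·P̄ = [191384208/110969501 187016958/110969501; 187016958/110969501 209243951/110969501]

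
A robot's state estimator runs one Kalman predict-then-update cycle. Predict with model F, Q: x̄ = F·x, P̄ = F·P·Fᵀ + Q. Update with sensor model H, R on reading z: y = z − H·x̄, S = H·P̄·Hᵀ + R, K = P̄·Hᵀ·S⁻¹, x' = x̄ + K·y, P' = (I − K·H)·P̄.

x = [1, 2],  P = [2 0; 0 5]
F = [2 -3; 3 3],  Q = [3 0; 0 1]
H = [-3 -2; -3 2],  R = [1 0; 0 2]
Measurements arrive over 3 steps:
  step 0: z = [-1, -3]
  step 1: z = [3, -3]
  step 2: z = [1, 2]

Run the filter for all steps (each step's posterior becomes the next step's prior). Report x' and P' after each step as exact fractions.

step 0: x' = [119339/180583, -170447/361166], P' = [15026/180583 -7518/180583; -7518/180583 67493/361166]
step 1: x' = [12293425/772329553, -1038274425/772329553], P' = [63216302/772329553 -30380610/772329553; -30380610/772329553 135211438/772329553]
step 2: x' = [-626515451366/1581705914921, -29946411366/1581705914921], P' = [129377408686/1581705914921 -62030306814/1581705914921; -62030306814/1581705914921 276440867429/1581705914921]

step 0: x̄ = F·x = [-4, 9]
step 0: P̄ = F·P·Fᵀ + Q = [56 -33; -33 64]
step 0: y = z − H·x̄ = [5, -33]
step 0: S = H·P̄·Hᵀ + R = [365 248; 248 1158]
step 0: K = P̄·Hᵀ·S⁻¹ = [-30042/180583 -30057/180583; -44939/180583 90047/361166]
step 0: x' = x̄ + K·y = [119339/180583, -170447/361166]
step 0: P' = (I − K·H)·P̄ = [15026/180583 -7518/180583; -7518/180583 67493/361166]
step 1: x̄ = F·x = [34093/12454, 204693/361166]
step 1: P̄ = F·P·Fᵀ + Q = [68675/12454 -13173/12454; -13173/12454 968423/361166]
step 1: y = z − H·x̄ = [4458975/361166, 1473207/361166]
step 1: S = H·P̄·Hᵀ + R = [17574829/361166 14050483/361166; 14050483/361166 27104403/361166]
step 1: K = P̄·Hᵀ·S⁻¹ = [-128887686/772329553 -125205063/772329553; -179281046/772329553 180782353/772329553]
step 1: x' = x̄ + K·y = [12293425/772329553, -1038274425/772329553]
step 1: P' = (I − K·H)·P̄ = [63216302/772329553 -30380610/772329553; -30380610/772329553 135211438/772329553]
step 2: x̄ = F·x = [3139410125/772329553, -3077943000/772329553]
step 2: P̄ = F·P·Fᵀ + Q = [4151324129/772329553 -746463300/772329553; -746463300/772329553 2011328233/772329553]
step 2: y = z − H·x̄ = [4034673928/772329553, 17118775481/772329553]
step 2: S = H·P̄·Hᵀ + R = [37222000046/772329553 29316604229/772329553; 29316604229/772329553 55909448799/772329553]
step 2: K = P̄·Hᵀ·S⁻¹ = [-264071612430/1581705914921 -23281492713/143791446811; -366790814416/1581705914921 33589666150/143791446811]
step 2: x' = x̄ + K·y = [-626515451366/1581705914921, -29946411366/1581705914921]
step 2: P' = (I − K·H)·P̄ = [129377408686/1581705914921 -62030306814/1581705914921; -62030306814/1581705914921 276440867429/1581705914921]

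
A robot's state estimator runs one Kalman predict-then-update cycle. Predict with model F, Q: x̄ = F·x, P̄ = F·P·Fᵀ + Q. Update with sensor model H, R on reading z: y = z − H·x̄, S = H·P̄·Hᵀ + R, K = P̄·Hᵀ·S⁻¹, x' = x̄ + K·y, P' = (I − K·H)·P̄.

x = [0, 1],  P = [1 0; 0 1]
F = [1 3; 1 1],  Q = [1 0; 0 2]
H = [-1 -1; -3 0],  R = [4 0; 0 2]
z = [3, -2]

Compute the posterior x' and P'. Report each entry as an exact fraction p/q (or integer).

x̄ = F·x = [3, 1]
P̄ = F·P·Fᵀ + Q = [11 4; 4 4]
y = z − H·x̄ = [7, 7]
S = H·P̄·Hᵀ + R = [27 45; 45 101]
K = P̄·Hᵀ·S⁻¹ = [-5/117 -4/13; -134/351 2/39]
x' = x̄ + K·y = [64/117, -461/351]
P' = (I − K·H)·P̄ = [8/39 -4/117; -4/117 548/351]

x' = [64/117, -461/351]
P' = [8/39 -4/117; -4/117 548/351]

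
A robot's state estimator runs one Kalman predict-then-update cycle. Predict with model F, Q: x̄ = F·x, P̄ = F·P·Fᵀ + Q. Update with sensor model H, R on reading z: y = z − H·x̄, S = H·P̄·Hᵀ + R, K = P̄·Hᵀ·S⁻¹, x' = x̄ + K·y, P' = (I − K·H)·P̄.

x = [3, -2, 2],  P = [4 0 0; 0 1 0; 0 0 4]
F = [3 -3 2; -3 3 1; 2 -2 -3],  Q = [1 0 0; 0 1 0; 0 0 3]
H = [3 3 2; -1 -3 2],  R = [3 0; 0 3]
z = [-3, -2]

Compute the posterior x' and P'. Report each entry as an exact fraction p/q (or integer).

x' = [248018/145717, -177270/145717, -25806/13247]
P' = [1564656/145717 -1002873/145717 -65202/13247; -1002873/145717 665724/145717 41610/13247; -65202/13247 41610/13247 34557/13247]

x̄ = F·x = [19, -13, 4]
P̄ = F·P·Fᵀ + Q = [62 -37 6; -37 50 -42; 6 -42 59]
y = z − H·x̄ = [-29, -30]
S = H·P̄·Hᵀ + R = [149 68; 68 1009]
K = P̄·Hᵀ·S⁻¹ = [83635/145717 3173/145717; -32009/145717 -26293/145717; -554/13247 3162/13247]
x' = x̄ + K·y = [248018/145717, -177270/145717, -25806/13247]
P' = (I − K·H)·P̄ = [1564656/145717 -1002873/145717 -65202/13247; -1002873/145717 665724/145717 41610/13247; -65202/13247 41610/13247 34557/13247]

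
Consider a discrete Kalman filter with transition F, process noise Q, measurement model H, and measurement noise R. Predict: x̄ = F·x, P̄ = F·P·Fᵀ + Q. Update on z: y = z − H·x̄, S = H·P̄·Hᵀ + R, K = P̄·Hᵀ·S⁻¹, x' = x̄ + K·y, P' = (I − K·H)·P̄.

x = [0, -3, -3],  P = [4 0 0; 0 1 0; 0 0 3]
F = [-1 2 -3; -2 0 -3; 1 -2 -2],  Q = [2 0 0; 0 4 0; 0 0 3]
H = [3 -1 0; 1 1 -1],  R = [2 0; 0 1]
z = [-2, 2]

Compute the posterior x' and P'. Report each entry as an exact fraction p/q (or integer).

x' = [1469/537, 9051/895, 9757/895]
P' = [673/537 559/179 750/179; 559/179 8419/895 10733/895; 750/179 10733/895 14716/895]

x̄ = F·x = [3, 9, 12]
P̄ = F·P·Fᵀ + Q = [37 35 10; 35 47 10; 10 10 23]
y = z − H·x̄ = [-2, 2]
S = H·P̄·Hᵀ + R = [172 114; 114 138]
K = P̄·Hᵀ·S⁻¹ = [57/179 100/537; -17/895 481/895; 517/1790 -233/895]
x' = x̄ + K·y = [1469/537, 9051/895, 9757/895]
P' = (I − K·H)·P̄ = [673/537 559/179 750/179; 559/179 8419/895 10733/895; 750/179 10733/895 14716/895]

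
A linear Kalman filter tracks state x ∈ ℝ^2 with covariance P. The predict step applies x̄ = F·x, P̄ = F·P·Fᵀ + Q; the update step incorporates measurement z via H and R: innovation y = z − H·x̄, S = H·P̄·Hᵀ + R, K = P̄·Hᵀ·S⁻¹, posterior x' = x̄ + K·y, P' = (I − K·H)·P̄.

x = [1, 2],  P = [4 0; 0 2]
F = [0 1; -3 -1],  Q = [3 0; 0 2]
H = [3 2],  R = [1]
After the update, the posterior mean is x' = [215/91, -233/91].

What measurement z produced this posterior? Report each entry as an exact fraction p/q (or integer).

x̄ = F·x = [2, -5]
P̄ = F·P·Fᵀ + Q = [5 -2; -2 40]
S = H·P̄·Hᵀ + R = [182]
K = P̄·Hᵀ·S⁻¹ = [11/182; 37/91]
x' − x̄ = [33/91, 222/91] = K·y
y = (KᵀK)⁻¹·Kᵀ·(x' − x̄) = [6]
z = y + H·x̄ = [6] + [-4] = [2]

z = [2]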